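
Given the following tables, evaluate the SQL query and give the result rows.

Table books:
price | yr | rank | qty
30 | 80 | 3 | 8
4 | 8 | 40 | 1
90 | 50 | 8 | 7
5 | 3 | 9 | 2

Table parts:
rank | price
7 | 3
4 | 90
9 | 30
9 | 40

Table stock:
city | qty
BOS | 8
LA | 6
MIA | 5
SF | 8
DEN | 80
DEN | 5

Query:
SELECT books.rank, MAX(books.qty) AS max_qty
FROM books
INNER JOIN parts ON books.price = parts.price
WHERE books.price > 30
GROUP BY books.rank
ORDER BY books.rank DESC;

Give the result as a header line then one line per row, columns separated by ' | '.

After JOIN parts (2 rows):
books.price | books.yr | books.rank | books.qty | parts.rank | parts.price
30 | 80 | 3 | 8 | 9 | 30
90 | 50 | 8 | 7 | 4 | 90
After WHERE (1 rows):
books.price | books.yr | books.rank | books.qty | parts.rank | parts.price
90 | 50 | 8 | 7 | 4 | 90
After GROUP BY (1 rows):
books.rank | max_qty
8 | 7
After ORDER BY (1 rows):
books.rank | max_qty
8 | 7

== RESULT ==
books.rank | max_qty
8 | 7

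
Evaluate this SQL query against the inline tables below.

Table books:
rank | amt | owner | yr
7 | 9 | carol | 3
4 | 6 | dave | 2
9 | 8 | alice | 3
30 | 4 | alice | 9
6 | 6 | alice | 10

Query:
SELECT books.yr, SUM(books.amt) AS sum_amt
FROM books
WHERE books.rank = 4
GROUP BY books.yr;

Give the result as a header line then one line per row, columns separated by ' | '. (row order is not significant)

== RESULT ==
books.yr | sum_amt
2 | 6

Derivation:
After WHERE (1 rows):
books.rank | books.amt | books.owner | books.yr
4 | 6 | dave | 2
After GROUP BY (1 rows):
books.yr | sum_amt
2 | 6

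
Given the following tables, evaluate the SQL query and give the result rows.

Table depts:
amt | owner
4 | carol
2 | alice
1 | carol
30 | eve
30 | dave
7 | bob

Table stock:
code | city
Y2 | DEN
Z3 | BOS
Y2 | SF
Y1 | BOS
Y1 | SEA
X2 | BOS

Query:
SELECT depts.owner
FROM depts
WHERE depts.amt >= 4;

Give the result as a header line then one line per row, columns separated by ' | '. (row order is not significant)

== RESULT ==
depts.owner
carol
eve
dave
bob

Derivation:
After WHERE (4 rows):
depts.amt | depts.owner
4 | carol
30 | eve
30 | dave
7 | bob
After SELECT (4 rows):
depts.owner
carol
eve
dave
bob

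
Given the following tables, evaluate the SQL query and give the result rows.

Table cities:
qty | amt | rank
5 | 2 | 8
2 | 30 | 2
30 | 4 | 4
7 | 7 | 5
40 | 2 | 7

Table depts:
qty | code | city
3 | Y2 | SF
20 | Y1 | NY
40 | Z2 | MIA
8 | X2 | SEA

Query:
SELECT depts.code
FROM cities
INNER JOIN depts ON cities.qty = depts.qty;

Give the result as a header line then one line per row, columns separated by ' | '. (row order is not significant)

After JOIN depts (1 rows):
cities.qty | cities.amt | cities.rank | depts.qty | depts.code | depts.city
40 | 2 | 7 | 40 | Z2 | MIA
After SELECT (1 rows):
depts.code
Z2

== RESULT ==
depts.code
Z2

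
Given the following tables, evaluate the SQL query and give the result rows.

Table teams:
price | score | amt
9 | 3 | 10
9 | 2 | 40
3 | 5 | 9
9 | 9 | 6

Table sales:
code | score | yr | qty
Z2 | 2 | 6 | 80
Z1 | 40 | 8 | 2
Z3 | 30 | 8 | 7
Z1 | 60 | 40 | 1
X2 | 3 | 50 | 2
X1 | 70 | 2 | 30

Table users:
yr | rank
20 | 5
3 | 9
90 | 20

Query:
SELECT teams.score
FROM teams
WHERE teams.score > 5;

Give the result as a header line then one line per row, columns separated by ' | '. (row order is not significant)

== RESULT ==
teams.score
9

Derivation:
After WHERE (1 rows):
teams.price | teams.score | teams.amt
9 | 9 | 6
After SELECT (1 rows):
teams.score
9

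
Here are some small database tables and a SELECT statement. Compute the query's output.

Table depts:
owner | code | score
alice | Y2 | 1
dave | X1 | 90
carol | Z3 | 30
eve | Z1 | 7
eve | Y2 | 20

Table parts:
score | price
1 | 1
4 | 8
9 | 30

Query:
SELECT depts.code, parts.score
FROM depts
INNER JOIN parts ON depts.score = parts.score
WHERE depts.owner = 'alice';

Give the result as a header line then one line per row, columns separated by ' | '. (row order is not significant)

== RESULT ==
depts.code | parts.score
Y2 | 1

Derivation:
After JOIN parts (1 rows):
depts.owner | depts.code | depts.score | parts.score | parts.price
alice | Y2 | 1 | 1 | 1
After WHERE (1 rows):
depts.owner | depts.code | depts.score | parts.score | parts.price
alice | Y2 | 1 | 1 | 1
After SELECT (1 rows):
depts.code | parts.score
Y2 | 1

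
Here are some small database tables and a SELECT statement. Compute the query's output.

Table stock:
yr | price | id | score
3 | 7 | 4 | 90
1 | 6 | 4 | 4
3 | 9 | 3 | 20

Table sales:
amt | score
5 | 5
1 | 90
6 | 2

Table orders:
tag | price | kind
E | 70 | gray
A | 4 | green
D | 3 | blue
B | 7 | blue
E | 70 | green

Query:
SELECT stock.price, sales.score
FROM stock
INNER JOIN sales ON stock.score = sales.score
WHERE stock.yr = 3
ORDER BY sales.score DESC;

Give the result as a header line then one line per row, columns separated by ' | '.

== RESULT ==
stock.price | sales.score
7 | 90

Derivation:
After JOIN sales (1 rows):
stock.yr | stock.price | stock.id | stock.score | sales.amt | sales.score
3 | 7 | 4 | 90 | 1 | 90
After WHERE (1 rows):
stock.yr | stock.price | stock.id | stock.score | sales.amt | sales.score
3 | 7 | 4 | 90 | 1 | 90
After SELECT (1 rows):
stock.price | sales.score
7 | 90
After ORDER BY (1 rows):
stock.price | sales.score
7 | 90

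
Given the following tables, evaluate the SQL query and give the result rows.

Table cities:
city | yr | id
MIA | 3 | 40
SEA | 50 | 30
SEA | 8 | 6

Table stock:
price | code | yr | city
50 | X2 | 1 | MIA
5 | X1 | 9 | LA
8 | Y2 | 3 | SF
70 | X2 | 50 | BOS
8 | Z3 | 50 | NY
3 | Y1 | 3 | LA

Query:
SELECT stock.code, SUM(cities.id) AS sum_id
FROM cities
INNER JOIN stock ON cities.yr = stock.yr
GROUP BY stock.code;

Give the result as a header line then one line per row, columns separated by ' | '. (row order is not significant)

After JOIN stock (4 rows):
cities.city | cities.yr | cities.id | stock.price | stock.code | stock.yr | stock.city
MIA | 3 | 40 | 8 | Y2 | 3 | SF
MIA | 3 | 40 | 3 | Y1 | 3 | LA
SEA | 50 | 30 | 70 | X2 | 50 | BOS
SEA | 50 | 30 | 8 | Z3 | 50 | NY
After GROUP BY (4 rows):
stock.code | sum_id
Y2 | 40
Y1 | 40
X2 | 30
Z3 | 30

== RESULT ==
stock.code | sum_id
Y2 | 40
Y1 | 40
X2 | 30
Z3 | 30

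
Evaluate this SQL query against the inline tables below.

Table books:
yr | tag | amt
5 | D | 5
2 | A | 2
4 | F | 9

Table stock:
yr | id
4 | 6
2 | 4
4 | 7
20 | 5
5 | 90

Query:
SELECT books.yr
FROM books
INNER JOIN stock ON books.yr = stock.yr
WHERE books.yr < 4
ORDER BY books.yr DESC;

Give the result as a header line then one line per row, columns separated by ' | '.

After JOIN stock (4 rows):
books.yr | books.tag | books.amt | stock.yr | stock.id
5 | D | 5 | 5 | 90
2 | A | 2 | 2 | 4
4 | F | 9 | 4 | 6
4 | F | 9 | 4 | 7
After WHERE (1 rows):
books.yr | books.tag | books.amt | stock.yr | stock.id
2 | A | 2 | 2 | 4
After SELECT (1 rows):
books.yr
2
After ORDER BY (1 rows):
books.yr
2

== RESULT ==
books.yr
2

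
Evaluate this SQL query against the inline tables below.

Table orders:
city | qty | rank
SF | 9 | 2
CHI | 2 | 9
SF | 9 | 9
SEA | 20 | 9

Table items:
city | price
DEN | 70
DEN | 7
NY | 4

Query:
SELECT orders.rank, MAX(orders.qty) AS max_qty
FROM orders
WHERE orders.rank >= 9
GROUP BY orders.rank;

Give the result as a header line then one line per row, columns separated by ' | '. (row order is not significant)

== RESULT ==
orders.rank | max_qty
9 | 20

Derivation:
After WHERE (3 rows):
orders.city | orders.qty | orders.rank
CHI | 2 | 9
SF | 9 | 9
SEA | 20 | 9
After GROUP BY (1 rows):
orders.rank | max_qty
9 | 20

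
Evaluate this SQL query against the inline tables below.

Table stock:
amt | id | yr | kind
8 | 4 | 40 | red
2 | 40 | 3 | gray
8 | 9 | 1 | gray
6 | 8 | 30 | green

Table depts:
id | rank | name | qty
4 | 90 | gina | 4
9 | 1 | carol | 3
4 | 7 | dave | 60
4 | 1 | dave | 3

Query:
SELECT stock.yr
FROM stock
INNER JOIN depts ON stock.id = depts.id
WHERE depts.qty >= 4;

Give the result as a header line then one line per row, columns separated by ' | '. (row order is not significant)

== RESULT ==
stock.yr
40
40

Derivation:
After JOIN depts (4 rows):
stock.amt | stock.id | stock.yr | stock.kind | depts.id | depts.rank | depts.name | depts.qty
8 | 4 | 40 | red | 4 | 90 | gina | 4
8 | 4 | 40 | red | 4 | 7 | dave | 60
8 | 4 | 40 | red | 4 | 1 | dave | 3
8 | 9 | 1 | gray | 9 | 1 | carol | 3
After WHERE (2 rows):
stock.amt | stock.id | stock.yr | stock.kind | depts.id | depts.rank | depts.name | depts.qty
8 | 4 | 40 | red | 4 | 90 | gina | 4
8 | 4 | 40 | red | 4 | 7 | dave | 60
After SELECT (2 rows):
stock.yr
40
40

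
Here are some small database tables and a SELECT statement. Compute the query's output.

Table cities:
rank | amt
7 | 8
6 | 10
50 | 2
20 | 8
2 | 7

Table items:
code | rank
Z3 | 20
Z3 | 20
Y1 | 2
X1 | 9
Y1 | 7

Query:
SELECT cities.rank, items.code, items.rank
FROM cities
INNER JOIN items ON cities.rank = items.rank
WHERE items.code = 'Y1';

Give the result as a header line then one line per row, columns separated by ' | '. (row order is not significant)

== RESULT ==
cities.rank | items.code | items.rank
7 | Y1 | 7
2 | Y1 | 2

Derivation:
After JOIN items (4 rows):
cities.rank | cities.amt | items.code | items.rank
7 | 8 | Y1 | 7
20 | 8 | Z3 | 20
20 | 8 | Z3 | 20
2 | 7 | Y1 | 2
After WHERE (2 rows):
cities.rank | cities.amt | items.code | items.rank
7 | 8 | Y1 | 7
2 | 7 | Y1 | 2
After SELECT (2 rows):
cities.rank | items.code | items.rank
7 | Y1 | 7
2 | Y1 | 2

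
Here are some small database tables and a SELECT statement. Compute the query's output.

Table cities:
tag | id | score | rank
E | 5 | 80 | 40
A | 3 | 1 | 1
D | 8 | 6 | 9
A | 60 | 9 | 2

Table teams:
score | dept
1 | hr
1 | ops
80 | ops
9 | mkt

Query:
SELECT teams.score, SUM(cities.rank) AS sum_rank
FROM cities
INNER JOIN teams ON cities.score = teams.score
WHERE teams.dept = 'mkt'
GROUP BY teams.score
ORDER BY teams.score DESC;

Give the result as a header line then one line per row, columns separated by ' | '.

After JOIN teams (4 rows):
cities.tag | cities.id | cities.score | cities.rank | teams.score | teams.dept
E | 5 | 80 | 40 | 80 | ops
A | 3 | 1 | 1 | 1 | hr
A | 3 | 1 | 1 | 1 | ops
A | 60 | 9 | 2 | 9 | mkt
After WHERE (1 rows):
cities.tag | cities.id | cities.score | cities.rank | teams.score | teams.dept
A | 60 | 9 | 2 | 9 | mkt
After GROUP BY (1 rows):
teams.score | sum_rank
9 | 2
After ORDER BY (1 rows):
teams.score | sum_rank
9 | 2

== RESULT ==
teams.score | sum_rank
9 | 2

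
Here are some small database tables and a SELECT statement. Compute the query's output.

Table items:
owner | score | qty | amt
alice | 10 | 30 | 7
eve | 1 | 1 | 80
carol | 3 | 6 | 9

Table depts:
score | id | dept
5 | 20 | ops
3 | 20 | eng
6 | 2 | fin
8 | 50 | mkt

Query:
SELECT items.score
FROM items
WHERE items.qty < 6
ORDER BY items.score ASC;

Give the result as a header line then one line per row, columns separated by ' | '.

After WHERE (1 rows):
items.owner | items.score | items.qty | items.amt
eve | 1 | 1 | 80
After SELECT (1 rows):
items.score
1
After ORDER BY (1 rows):
items.score
1

== RESULT ==
items.score
1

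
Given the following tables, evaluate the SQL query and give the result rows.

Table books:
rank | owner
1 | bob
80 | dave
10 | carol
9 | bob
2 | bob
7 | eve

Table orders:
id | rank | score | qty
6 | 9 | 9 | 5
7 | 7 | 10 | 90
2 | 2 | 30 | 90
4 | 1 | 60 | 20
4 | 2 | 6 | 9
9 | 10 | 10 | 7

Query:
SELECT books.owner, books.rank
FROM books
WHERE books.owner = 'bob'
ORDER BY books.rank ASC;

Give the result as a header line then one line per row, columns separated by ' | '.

After WHERE (3 rows):
books.rank | books.owner
1 | bob
9 | bob
2 | bob
After SELECT (3 rows):
books.owner | books.rank
bob | 1
bob | 9
bob | 2
After ORDER BY (3 rows):
books.owner | books.rank
bob | 1
bob | 2
bob | 9

== RESULT ==
books.owner | books.rank
bob | 1
bob | 2
bob | 9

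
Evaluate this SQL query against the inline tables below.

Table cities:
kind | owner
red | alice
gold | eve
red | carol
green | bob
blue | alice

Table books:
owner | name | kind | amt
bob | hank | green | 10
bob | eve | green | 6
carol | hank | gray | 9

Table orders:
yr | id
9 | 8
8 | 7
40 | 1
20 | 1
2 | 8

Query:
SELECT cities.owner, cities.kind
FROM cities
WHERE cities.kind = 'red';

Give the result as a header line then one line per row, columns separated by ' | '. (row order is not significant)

After WHERE (2 rows):
cities.kind | cities.owner
red | alice
red | carol
After SELECT (2 rows):
cities.owner | cities.kind
alice | red
carol | red

== RESULT ==
cities.owner | cities.kind
alice | red
carol | red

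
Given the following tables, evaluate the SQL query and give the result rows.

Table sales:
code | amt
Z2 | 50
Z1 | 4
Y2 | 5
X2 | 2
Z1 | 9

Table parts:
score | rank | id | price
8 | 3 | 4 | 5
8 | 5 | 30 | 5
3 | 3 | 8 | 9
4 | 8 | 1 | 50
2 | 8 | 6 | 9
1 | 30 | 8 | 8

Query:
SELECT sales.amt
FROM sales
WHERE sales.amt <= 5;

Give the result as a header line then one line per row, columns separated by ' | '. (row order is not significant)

After WHERE (3 rows):
sales.code | sales.amt
Z1 | 4
Y2 | 5
X2 | 2
After SELECT (3 rows):
sales.amt
4
5
2

== RESULT ==
sales.amt
4
5
2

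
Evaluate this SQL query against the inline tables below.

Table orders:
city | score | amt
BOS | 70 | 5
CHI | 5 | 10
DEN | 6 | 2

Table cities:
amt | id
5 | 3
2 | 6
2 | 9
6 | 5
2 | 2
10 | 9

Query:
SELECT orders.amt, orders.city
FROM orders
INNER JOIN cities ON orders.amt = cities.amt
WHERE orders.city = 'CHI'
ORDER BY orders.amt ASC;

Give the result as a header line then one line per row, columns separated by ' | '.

== RESULT ==
orders.amt | orders.city
10 | CHI

Derivation:
After JOIN cities (5 rows):
orders.city | orders.score | orders.amt | cities.amt | cities.id
BOS | 70 | 5 | 5 | 3
CHI | 5 | 10 | 10 | 9
DEN | 6 | 2 | 2 | 6
DEN | 6 | 2 | 2 | 9
DEN | 6 | 2 | 2 | 2
After WHERE (1 rows):
orders.city | orders.score | orders.amt | cities.amt | cities.id
CHI | 5 | 10 | 10 | 9
After SELECT (1 rows):
orders.amt | orders.city
10 | CHI
After ORDER BY (1 rows):
orders.amt | orders.city
10 | CHI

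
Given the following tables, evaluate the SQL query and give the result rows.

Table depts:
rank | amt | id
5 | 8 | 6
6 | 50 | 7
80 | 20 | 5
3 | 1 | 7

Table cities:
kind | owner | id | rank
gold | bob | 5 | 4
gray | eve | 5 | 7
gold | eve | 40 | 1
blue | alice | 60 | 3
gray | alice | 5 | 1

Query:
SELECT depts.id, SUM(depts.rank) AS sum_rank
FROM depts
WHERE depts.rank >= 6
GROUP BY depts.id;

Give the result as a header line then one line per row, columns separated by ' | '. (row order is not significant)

After WHERE (2 rows):
depts.rank | depts.amt | depts.id
6 | 50 | 7
80 | 20 | 5
After GROUP BY (2 rows):
depts.id | sum_rank
7 | 6
5 | 80

== RESULT ==
depts.id | sum_rank
7 | 6
5 | 80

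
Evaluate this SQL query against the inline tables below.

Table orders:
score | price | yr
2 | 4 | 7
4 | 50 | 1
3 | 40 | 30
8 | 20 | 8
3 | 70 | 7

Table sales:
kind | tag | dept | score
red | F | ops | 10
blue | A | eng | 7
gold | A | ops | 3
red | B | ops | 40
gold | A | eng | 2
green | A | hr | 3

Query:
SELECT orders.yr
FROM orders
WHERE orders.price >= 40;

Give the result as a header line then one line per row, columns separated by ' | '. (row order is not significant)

== RESULT ==
orders.yr
1
30
7

Derivation:
After WHERE (3 rows):
orders.score | orders.price | orders.yr
4 | 50 | 1
3 | 40 | 30
3 | 70 | 7
After SELECT (3 rows):
orders.yr
1
30
7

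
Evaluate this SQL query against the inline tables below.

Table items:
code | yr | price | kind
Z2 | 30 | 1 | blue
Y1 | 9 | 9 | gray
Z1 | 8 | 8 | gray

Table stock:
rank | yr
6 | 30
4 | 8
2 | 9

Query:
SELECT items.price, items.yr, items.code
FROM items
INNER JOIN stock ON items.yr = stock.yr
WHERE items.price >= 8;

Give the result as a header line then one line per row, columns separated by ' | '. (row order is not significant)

== RESULT ==
items.price | items.yr | items.code
9 | 9 | Y1
8 | 8 | Z1

Derivation:
After JOIN stock (3 rows):
items.code | items.yr | items.price | items.kind | stock.rank | stock.yr
Z2 | 30 | 1 | blue | 6 | 30
Y1 | 9 | 9 | gray | 2 | 9
Z1 | 8 | 8 | gray | 4 | 8
After WHERE (2 rows):
items.code | items.yr | items.price | items.kind | stock.rank | stock.yr
Y1 | 9 | 9 | gray | 2 | 9
Z1 | 8 | 8 | gray | 4 | 8
After SELECT (2 rows):
items.price | items.yr | items.code
9 | 9 | Y1
8 | 8 | Z1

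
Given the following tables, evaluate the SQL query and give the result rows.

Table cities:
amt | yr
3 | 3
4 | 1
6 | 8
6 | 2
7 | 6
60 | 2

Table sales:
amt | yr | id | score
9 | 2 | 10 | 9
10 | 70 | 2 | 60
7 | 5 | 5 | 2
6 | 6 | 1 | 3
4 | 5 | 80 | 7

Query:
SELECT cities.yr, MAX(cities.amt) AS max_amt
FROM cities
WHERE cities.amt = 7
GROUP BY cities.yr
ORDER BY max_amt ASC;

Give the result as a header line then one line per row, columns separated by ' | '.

== RESULT ==
cities.yr | max_amt
6 | 7

Derivation:
After WHERE (1 rows):
cities.amt | cities.yr
7 | 6
After GROUP BY (1 rows):
cities.yr | max_amt
6 | 7
After ORDER BY (1 rows):
cities.yr | max_amt
6 | 7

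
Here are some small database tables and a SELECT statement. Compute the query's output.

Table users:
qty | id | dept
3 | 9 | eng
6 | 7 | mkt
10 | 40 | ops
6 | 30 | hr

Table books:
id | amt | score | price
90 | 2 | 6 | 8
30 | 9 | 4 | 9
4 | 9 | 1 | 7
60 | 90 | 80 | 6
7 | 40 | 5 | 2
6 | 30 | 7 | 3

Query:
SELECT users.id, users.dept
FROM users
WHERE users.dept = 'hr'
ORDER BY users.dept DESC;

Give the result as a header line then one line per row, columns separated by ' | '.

After WHERE (1 rows):
users.qty | users.id | users.dept
6 | 30 | hr
After SELECT (1 rows):
users.id | users.dept
30 | hr
After ORDER BY (1 rows):
users.id | users.dept
30 | hr

== RESULT ==
users.id | users.dept
30 | hr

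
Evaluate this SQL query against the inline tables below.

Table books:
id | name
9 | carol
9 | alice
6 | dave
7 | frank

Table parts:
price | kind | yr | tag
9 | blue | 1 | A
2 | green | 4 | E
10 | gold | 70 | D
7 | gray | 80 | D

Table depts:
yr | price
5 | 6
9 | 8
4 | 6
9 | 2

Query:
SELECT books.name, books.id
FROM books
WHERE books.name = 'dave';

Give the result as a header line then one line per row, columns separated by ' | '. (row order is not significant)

== RESULT ==
books.name | books.id
dave | 6

Derivation:
After WHERE (1 rows):
books.id | books.name
6 | dave
After SELECT (1 rows):
books.name | books.id
dave | 6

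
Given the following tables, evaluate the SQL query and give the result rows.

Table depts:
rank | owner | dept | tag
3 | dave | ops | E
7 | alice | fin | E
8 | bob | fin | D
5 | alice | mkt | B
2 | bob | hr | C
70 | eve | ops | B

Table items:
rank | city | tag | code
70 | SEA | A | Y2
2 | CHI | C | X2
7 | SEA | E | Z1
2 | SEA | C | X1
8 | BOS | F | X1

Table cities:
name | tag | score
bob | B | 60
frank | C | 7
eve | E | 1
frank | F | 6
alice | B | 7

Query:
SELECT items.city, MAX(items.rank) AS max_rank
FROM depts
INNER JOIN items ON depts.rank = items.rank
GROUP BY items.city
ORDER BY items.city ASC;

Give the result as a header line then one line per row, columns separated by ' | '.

After JOIN items (5 rows):
depts.rank | depts.owner | depts.dept | depts.tag | items.rank | items.city | items.tag | items.code
7 | alice | fin | E | 7 | SEA | E | Z1
8 | bob | fin | D | 8 | BOS | F | X1
2 | bob | hr | C | 2 | CHI | C | X2
2 | bob | hr | C | 2 | SEA | C | X1
70 | eve | ops | B | 70 | SEA | A | Y2
After GROUP BY (3 rows):
items.city | max_rank
SEA | 70
BOS | 8
CHI | 2
After ORDER BY (3 rows):
items.city | max_rank
BOS | 8
CHI | 2
SEA | 70

== RESULT ==
items.city | max_rank
BOS | 8
CHI | 2
SEA | 70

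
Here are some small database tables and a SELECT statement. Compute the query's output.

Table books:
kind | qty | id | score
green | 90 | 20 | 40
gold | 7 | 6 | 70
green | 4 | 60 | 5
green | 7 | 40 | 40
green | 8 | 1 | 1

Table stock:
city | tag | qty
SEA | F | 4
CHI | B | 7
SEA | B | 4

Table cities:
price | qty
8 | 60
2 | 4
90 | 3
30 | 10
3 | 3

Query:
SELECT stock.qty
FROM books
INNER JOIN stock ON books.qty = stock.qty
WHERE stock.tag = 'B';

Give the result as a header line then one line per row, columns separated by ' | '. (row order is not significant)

After JOIN stock (4 rows):
books.kind | books.qty | books.id | books.score | stock.city | stock.tag | stock.qty
gold | 7 | 6 | 70 | CHI | B | 7
green | 4 | 60 | 5 | SEA | F | 4
green | 4 | 60 | 5 | SEA | B | 4
green | 7 | 40 | 40 | CHI | B | 7
After WHERE (3 rows):
books.kind | books.qty | books.id | books.score | stock.city | stock.tag | stock.qty
gold | 7 | 6 | 70 | CHI | B | 7
green | 4 | 60 | 5 | SEA | B | 4
green | 7 | 40 | 40 | CHI | B | 7
After SELECT (3 rows):
stock.qty
7
4
7

== RESULT ==
stock.qty
7
4
7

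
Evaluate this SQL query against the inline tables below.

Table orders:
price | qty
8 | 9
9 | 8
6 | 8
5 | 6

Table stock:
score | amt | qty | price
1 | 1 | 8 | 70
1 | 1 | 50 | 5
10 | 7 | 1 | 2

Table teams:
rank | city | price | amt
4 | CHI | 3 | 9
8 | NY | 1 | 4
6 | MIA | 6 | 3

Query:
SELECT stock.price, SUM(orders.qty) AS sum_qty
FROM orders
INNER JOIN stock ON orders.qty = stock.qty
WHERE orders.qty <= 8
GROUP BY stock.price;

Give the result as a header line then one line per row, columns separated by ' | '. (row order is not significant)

After JOIN stock (2 rows):
orders.price | orders.qty | stock.score | stock.amt | stock.qty | stock.price
9 | 8 | 1 | 1 | 8 | 70
6 | 8 | 1 | 1 | 8 | 70
After WHERE (2 rows):
orders.price | orders.qty | stock.score | stock.amt | stock.qty | stock.price
9 | 8 | 1 | 1 | 8 | 70
6 | 8 | 1 | 1 | 8 | 70
After GROUP BY (1 rows):
stock.price | sum_qty
70 | 16

== RESULT ==
stock.price | sum_qty
70 | 16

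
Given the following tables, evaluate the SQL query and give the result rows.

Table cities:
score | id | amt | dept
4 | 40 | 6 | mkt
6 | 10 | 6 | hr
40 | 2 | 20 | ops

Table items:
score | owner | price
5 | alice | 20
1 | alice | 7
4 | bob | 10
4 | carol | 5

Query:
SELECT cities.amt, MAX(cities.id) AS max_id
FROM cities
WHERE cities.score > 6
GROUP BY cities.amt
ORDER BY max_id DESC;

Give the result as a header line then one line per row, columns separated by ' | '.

After WHERE (1 rows):
cities.score | cities.id | cities.amt | cities.dept
40 | 2 | 20 | ops
After GROUP BY (1 rows):
cities.amt | max_id
20 | 2
After ORDER BY (1 rows):
cities.amt | max_id
20 | 2

== RESULT ==
cities.amt | max_id
20 | 2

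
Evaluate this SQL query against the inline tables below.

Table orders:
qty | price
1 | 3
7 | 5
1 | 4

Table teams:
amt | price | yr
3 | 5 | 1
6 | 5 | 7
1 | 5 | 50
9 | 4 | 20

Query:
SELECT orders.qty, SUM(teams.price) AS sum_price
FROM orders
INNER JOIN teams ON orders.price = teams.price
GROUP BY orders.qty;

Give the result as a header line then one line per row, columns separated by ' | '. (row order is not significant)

== RESULT ==
orders.qty | sum_price
7 | 15
1 | 4

Derivation:
After JOIN teams (4 rows):
orders.qty | orders.price | teams.amt | teams.price | teams.yr
7 | 5 | 3 | 5 | 1
7 | 5 | 6 | 5 | 7
7 | 5 | 1 | 5 | 50
1 | 4 | 9 | 4 | 20
After GROUP BY (2 rows):
orders.qty | sum_price
7 | 15
1 | 4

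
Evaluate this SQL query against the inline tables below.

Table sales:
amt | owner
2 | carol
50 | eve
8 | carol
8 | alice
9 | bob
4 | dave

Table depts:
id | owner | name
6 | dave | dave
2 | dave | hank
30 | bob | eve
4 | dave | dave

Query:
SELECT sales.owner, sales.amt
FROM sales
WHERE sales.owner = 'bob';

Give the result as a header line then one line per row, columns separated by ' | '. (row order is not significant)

== RESULT ==
sales.owner | sales.amt
bob | 9

Derivation:
After WHERE (1 rows):
sales.amt | sales.owner
9 | bob
After SELECT (1 rows):
sales.owner | sales.amt
bob | 9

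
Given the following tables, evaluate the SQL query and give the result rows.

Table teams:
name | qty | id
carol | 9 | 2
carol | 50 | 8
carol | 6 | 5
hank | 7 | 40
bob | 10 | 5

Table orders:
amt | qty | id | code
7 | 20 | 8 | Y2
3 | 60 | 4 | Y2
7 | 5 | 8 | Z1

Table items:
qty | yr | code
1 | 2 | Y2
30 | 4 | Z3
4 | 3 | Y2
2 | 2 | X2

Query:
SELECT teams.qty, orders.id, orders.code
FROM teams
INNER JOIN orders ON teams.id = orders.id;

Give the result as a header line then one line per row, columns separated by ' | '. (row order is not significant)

After JOIN orders (2 rows):
teams.name | teams.qty | teams.id | orders.amt | orders.qty | orders.id | orders.code
carol | 50 | 8 | 7 | 20 | 8 | Y2
carol | 50 | 8 | 7 | 5 | 8 | Z1
After SELECT (2 rows):
teams.qty | orders.id | orders.code
50 | 8 | Y2
50 | 8 | Z1

== RESULT ==
teams.qty | orders.id | orders.code
50 | 8 | Y2
50 | 8 | Z1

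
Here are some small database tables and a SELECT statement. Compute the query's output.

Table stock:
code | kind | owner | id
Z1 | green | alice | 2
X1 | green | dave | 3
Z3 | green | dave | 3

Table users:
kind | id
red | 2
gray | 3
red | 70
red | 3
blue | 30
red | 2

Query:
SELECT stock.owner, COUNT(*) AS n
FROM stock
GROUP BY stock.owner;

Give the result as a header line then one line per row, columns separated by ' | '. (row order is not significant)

After GROUP BY (2 rows):
stock.owner | n
alice | 1
dave | 2

== RESULT ==
stock.owner | n
alice | 1
dave | 2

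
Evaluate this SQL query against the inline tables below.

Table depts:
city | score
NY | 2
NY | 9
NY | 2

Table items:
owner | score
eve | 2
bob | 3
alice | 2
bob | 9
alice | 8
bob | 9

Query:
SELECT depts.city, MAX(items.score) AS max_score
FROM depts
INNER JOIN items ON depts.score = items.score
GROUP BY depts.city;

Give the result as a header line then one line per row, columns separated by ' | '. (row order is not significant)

After JOIN items (6 rows):
depts.city | depts.score | items.owner | items.score
NY | 2 | eve | 2
NY | 2 | alice | 2
NY | 9 | bob | 9
NY | 9 | bob | 9
NY | 2 | eve | 2
NY | 2 | alice | 2
After GROUP BY (1 rows):
depts.city | max_score
NY | 9

== RESULT ==
depts.city | max_score
NY | 9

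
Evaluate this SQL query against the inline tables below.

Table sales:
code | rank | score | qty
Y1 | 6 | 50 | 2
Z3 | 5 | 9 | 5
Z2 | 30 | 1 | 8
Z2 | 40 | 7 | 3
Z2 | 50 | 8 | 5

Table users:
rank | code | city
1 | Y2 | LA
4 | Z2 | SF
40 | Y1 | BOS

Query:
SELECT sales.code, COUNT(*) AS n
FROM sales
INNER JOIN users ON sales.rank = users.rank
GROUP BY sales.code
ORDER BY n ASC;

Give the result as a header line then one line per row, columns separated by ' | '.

== RESULT ==
sales.code | n
Z2 | 1

Derivation:
After JOIN users (1 rows):
sales.code | sales.rank | sales.score | sales.qty | users.rank | users.code | users.city
Z2 | 40 | 7 | 3 | 40 | Y1 | BOS
After GROUP BY (1 rows):
sales.code | n
Z2 | 1
After ORDER BY (1 rows):
sales.code | n
Z2 | 1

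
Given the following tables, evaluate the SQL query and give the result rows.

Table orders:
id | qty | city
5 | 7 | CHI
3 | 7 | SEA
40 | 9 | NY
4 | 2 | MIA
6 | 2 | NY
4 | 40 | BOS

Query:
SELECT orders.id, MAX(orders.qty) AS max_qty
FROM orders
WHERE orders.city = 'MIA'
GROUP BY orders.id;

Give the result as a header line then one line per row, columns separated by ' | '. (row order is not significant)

After WHERE (1 rows):
orders.id | orders.qty | orders.city
4 | 2 | MIA
After GROUP BY (1 rows):
orders.id | max_qty
4 | 2

== RESULT ==
orders.id | max_qty
4 | 2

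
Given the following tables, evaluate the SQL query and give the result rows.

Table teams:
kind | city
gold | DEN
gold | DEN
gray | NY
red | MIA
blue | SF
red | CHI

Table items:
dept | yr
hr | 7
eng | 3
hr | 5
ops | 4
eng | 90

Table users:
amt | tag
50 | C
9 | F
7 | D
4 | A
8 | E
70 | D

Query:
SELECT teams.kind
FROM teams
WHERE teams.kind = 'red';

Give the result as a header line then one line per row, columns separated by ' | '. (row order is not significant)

After WHERE (2 rows):
teams.kind | teams.city
red | MIA
red | CHI
After SELECT (2 rows):
teams.kind
red
red

== RESULT ==
teams.kind
red
red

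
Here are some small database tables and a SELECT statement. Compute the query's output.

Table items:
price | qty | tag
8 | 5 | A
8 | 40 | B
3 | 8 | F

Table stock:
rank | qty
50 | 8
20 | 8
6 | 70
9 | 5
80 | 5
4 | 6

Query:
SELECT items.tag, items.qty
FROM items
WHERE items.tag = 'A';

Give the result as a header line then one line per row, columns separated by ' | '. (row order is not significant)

== RESULT ==
items.tag | items.qty
A | 5

Derivation:
After WHERE (1 rows):
items.price | items.qty | items.tag
8 | 5 | A
After SELECT (1 rows):
items.tag | items.qty
A | 5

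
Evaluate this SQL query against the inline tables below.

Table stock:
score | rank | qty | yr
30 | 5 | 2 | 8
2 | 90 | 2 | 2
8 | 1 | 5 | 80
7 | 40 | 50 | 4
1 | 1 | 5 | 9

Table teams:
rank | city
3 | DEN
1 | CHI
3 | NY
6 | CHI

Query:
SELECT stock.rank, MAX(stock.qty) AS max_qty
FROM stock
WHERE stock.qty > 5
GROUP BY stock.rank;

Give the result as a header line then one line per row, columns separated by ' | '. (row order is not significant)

After WHERE (1 rows):
stock.score | stock.rank | stock.qty | stock.yr
7 | 40 | 50 | 4
After GROUP BY (1 rows):
stock.rank | max_qty
40 | 50

== RESULT ==
stock.rank | max_qty
40 | 50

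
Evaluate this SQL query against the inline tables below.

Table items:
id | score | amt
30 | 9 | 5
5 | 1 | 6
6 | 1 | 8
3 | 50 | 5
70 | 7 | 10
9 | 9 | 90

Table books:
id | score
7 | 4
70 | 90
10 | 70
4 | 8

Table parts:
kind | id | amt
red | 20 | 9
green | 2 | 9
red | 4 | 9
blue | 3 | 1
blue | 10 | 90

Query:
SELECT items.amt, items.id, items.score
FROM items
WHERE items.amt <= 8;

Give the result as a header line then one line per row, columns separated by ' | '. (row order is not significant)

== RESULT ==
items.amt | items.id | items.score
5 | 30 | 9
6 | 5 | 1
8 | 6 | 1
5 | 3 | 50

Derivation:
After WHERE (4 rows):
items.id | items.score | items.amt
30 | 9 | 5
5 | 1 | 6
6 | 1 | 8
3 | 50 | 5
After SELECT (4 rows):
items.amt | items.id | items.score
5 | 30 | 9
6 | 5 | 1
8 | 6 | 1
5 | 3 | 50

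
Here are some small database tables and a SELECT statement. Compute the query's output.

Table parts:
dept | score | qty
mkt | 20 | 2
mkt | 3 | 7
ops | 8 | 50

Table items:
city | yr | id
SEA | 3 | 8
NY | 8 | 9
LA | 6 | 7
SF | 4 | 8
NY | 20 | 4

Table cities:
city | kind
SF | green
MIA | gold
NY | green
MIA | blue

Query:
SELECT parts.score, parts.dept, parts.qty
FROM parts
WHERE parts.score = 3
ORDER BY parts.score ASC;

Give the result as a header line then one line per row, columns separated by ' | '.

== RESULT ==
parts.score | parts.dept | parts.qty
3 | mkt | 7

Derivation:
After WHERE (1 rows):
parts.dept | parts.score | parts.qty
mkt | 3 | 7
After SELECT (1 rows):
parts.score | parts.dept | parts.qty
3 | mkt | 7
After ORDER BY (1 rows):
parts.score | parts.dept | parts.qty
3 | mkt | 7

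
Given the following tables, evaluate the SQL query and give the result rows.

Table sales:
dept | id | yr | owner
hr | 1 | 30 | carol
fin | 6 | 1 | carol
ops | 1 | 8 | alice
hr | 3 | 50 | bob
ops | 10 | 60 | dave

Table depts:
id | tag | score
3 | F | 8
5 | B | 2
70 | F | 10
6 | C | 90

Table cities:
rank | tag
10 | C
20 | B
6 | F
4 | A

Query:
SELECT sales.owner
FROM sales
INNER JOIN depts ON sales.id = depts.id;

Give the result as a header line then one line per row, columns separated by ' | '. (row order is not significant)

After JOIN depts (2 rows):
sales.dept | sales.id | sales.yr | sales.owner | depts.id | depts.tag | depts.score
fin | 6 | 1 | carol | 6 | C | 90
hr | 3 | 50 | bob | 3 | F | 8
After SELECT (2 rows):
sales.owner
carol
bob

== RESULT ==
sales.owner
carol
bob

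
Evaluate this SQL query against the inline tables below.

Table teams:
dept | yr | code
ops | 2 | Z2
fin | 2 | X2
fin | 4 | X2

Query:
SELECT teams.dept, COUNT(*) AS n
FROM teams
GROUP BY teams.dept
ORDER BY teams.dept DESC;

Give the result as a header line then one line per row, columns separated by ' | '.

After GROUP BY (2 rows):
teams.dept | n
ops | 1
fin | 2
After ORDER BY (2 rows):
teams.dept | n
ops | 1
fin | 2

== RESULT ==
teams.dept | n
ops | 1
fin | 2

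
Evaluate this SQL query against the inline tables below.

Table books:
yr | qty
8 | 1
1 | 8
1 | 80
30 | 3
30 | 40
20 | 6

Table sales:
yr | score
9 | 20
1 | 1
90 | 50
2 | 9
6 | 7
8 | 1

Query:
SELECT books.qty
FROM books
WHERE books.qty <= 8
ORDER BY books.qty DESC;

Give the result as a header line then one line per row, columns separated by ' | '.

After WHERE (4 rows):
books.yr | books.qty
8 | 1
1 | 8
30 | 3
20 | 6
After SELECT (4 rows):
books.qty
1
8
3
6
After ORDER BY (4 rows):
books.qty
8
6
3
1

== RESULT ==
books.qty
8
6
3
1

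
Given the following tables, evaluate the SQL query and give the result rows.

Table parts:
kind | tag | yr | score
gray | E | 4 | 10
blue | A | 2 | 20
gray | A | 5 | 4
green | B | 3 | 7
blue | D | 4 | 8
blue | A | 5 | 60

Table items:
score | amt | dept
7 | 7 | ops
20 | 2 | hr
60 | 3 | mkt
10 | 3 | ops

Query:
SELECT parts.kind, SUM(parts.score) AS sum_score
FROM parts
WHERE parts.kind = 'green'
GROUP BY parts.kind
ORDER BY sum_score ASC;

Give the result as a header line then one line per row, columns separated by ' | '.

After WHERE (1 rows):
parts.kind | parts.tag | parts.yr | parts.score
green | B | 3 | 7
After GROUP BY (1 rows):
parts.kind | sum_score
green | 7
After ORDER BY (1 rows):
parts.kind | sum_score
green | 7

== RESULT ==
parts.kind | sum_score
green | 7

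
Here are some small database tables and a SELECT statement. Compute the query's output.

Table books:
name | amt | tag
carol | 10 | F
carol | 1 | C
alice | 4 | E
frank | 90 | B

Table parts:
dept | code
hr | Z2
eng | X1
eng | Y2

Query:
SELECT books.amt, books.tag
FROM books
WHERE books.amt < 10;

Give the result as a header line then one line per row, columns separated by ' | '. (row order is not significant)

After WHERE (2 rows):
books.name | books.amt | books.tag
carol | 1 | C
alice | 4 | E
After SELECT (2 rows):
books.amt | books.tag
1 | C
4 | E

== RESULT ==
books.amt | books.tag
1 | C
4 | E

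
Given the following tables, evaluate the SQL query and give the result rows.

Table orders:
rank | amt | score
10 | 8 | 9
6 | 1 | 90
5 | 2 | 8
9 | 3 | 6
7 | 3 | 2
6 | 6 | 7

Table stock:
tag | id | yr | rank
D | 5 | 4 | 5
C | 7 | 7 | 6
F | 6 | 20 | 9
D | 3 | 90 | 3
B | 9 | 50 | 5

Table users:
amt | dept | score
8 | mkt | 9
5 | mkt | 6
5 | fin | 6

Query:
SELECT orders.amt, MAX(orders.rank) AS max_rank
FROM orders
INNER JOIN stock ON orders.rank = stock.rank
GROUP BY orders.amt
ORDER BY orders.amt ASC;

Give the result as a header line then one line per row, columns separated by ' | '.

== RESULT ==
orders.amt | max_rank
1 | 6
2 | 5
3 | 9
6 | 6

Derivation:
After JOIN stock (5 rows):
orders.rank | orders.amt | orders.score | stock.tag | stock.id | stock.yr | stock.rank
6 | 1 | 90 | C | 7 | 7 | 6
5 | 2 | 8 | D | 5 | 4 | 5
5 | 2 | 8 | B | 9 | 50 | 5
9 | 3 | 6 | F | 6 | 20 | 9
6 | 6 | 7 | C | 7 | 7 | 6
After GROUP BY (4 rows):
orders.amt | max_rank
1 | 6
2 | 5
3 | 9
6 | 6
After ORDER BY (4 rows):
orders.amt | max_rank
1 | 6
2 | 5
3 | 9
6 | 6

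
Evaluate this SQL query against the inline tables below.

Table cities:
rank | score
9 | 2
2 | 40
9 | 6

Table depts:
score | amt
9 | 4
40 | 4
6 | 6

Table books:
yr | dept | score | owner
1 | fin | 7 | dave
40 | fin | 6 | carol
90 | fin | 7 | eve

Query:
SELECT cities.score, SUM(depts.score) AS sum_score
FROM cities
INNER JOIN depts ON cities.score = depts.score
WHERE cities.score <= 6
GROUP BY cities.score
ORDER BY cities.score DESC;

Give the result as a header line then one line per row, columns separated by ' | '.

== RESULT ==
cities.score | sum_score
6 | 6

Derivation:
After JOIN depts (2 rows):
cities.rank | cities.score | depts.score | depts.amt
2 | 40 | 40 | 4
9 | 6 | 6 | 6
After WHERE (1 rows):
cities.rank | cities.score | depts.score | depts.amt
9 | 6 | 6 | 6
After GROUP BY (1 rows):
cities.score | sum_score
6 | 6
After ORDER BY (1 rows):
cities.score | sum_score
6 | 6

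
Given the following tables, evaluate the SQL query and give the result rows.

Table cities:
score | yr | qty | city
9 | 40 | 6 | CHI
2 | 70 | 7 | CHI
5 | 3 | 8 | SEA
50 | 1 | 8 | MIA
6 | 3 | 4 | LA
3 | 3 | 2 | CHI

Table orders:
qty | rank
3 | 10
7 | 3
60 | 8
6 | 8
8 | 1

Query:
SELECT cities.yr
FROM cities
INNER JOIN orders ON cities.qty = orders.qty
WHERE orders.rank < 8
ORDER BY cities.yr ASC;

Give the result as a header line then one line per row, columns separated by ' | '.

After JOIN orders (4 rows):
cities.score | cities.yr | cities.qty | cities.city | orders.qty | orders.rank
9 | 40 | 6 | CHI | 6 | 8
2 | 70 | 7 | CHI | 7 | 3
5 | 3 | 8 | SEA | 8 | 1
50 | 1 | 8 | MIA | 8 | 1
After WHERE (3 rows):
cities.score | cities.yr | cities.qty | cities.city | orders.qty | orders.rank
2 | 70 | 7 | CHI | 7 | 3
5 | 3 | 8 | SEA | 8 | 1
50 | 1 | 8 | MIA | 8 | 1
After SELECT (3 rows):
cities.yr
70
3
1
After ORDER BY (3 rows):
cities.yr
1
3
70

== RESULT ==
cities.yr
1
3
70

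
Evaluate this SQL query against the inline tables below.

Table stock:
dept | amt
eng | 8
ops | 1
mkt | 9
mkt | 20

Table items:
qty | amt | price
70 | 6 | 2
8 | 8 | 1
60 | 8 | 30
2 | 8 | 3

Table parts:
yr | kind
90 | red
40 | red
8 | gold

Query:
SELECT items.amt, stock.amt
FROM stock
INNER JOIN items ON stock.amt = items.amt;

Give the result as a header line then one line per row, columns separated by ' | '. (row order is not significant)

After JOIN items (3 rows):
stock.dept | stock.amt | items.qty | items.amt | items.price
eng | 8 | 8 | 8 | 1
eng | 8 | 60 | 8 | 30
eng | 8 | 2 | 8 | 3
After SELECT (3 rows):
items.amt | stock.amt
8 | 8
8 | 8
8 | 8

== RESULT ==
items.amt | stock.amt
8 | 8
8 | 8
8 | 8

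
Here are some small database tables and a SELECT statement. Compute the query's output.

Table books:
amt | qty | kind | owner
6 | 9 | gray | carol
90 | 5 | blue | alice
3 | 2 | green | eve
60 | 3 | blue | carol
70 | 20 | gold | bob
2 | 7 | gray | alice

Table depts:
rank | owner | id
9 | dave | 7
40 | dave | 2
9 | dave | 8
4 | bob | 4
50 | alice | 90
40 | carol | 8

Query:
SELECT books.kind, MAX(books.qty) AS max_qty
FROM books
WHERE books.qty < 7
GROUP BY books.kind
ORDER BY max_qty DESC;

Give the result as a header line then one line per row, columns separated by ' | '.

== RESULT ==
books.kind | max_qty
blue | 5
green | 2

Derivation:
After WHERE (3 rows):
books.amt | books.qty | books.kind | books.owner
90 | 5 | blue | alice
3 | 2 | green | eve
60 | 3 | blue | carol
After GROUP BY (2 rows):
books.kind | max_qty
blue | 5
green | 2
After ORDER BY (2 rows):
books.kind | max_qty
blue | 5
green | 2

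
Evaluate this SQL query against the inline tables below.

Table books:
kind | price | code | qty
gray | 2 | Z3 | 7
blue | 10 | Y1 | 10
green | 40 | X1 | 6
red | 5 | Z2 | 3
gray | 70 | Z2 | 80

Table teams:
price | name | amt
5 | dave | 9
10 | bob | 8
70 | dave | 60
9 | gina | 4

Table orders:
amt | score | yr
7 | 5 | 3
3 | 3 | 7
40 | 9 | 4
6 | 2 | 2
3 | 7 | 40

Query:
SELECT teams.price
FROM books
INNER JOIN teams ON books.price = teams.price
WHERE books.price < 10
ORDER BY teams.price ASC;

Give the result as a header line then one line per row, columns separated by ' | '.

After JOIN teams (3 rows):
books.kind | books.price | books.code | books.qty | teams.price | teams.name | teams.amt
blue | 10 | Y1 | 10 | 10 | bob | 8
red | 5 | Z2 | 3 | 5 | dave | 9
gray | 70 | Z2 | 80 | 70 | dave | 60
After WHERE (1 rows):
books.kind | books.price | books.code | books.qty | teams.price | teams.name | teams.amt
red | 5 | Z2 | 3 | 5 | dave | 9
After SELECT (1 rows):
teams.price
5
After ORDER BY (1 rows):
teams.price
5

== RESULT ==
teams.price
5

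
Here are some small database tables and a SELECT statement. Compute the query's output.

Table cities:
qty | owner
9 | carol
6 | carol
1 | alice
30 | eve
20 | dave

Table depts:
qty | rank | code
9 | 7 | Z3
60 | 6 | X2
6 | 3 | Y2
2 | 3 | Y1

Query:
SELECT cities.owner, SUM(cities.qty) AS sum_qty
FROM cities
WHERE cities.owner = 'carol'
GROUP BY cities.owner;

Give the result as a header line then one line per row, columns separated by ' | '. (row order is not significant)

== RESULT ==
cities.owner | sum_qty
carol | 15

Derivation:
After WHERE (2 rows):
cities.qty | cities.owner
9 | carol
6 | carol
After GROUP BY (1 rows):
cities.owner | sum_qty
carol | 15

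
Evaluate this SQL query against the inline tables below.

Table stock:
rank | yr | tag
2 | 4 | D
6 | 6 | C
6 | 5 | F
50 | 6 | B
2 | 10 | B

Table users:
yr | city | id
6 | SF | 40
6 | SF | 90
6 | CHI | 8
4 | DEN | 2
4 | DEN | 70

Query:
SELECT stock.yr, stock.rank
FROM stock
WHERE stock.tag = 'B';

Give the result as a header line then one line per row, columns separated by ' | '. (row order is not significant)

== RESULT ==
stock.yr | stock.rank
6 | 50
10 | 2

Derivation:
After WHERE (2 rows):
stock.rank | stock.yr | stock.tag
50 | 6 | B
2 | 10 | B
After SELECT (2 rows):
stock.yr | stock.rank
6 | 50
10 | 2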